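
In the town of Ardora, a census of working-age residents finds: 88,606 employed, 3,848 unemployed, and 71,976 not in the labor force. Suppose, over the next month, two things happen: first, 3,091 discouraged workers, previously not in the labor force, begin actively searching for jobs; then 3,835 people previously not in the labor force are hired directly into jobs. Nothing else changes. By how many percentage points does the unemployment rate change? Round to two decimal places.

The unemployment rate changes by +2.82 percentage points.

Initially, labor force = 88,606 + 3,848 = 92,454, so u = 3,848/92,454 = 4.16%.
After the first change, unemployed and labor force both rise by 3,091 → E = 88,606, U = 6,939, labor force = 95,545.
After the second change, employed and labor force both rise by 3,835; unemployed unchanged → E = 92,441, U = 6,939, labor force = 99,380.
New unemployment rate = 6,939 / 99,380 = 6.98%.
Change = 6.98% − 4.16% = +2.82 percentage points.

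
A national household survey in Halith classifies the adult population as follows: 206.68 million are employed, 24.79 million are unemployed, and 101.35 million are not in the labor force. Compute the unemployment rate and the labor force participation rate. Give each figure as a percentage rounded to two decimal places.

Unemployment rate ≈ 10.71%; labor force participation rate ≈ 69.55%.

Labor force = employed + unemployed = 206.68 + 24.79 = 231.47 million.
Working-age population = 231.47 + 101.35 = 332.82 million.
Unemployment rate = 24.79 / 231.47 = 10.71%.
Labor force participation rate = 231.47 / 332.82 = 69.55%.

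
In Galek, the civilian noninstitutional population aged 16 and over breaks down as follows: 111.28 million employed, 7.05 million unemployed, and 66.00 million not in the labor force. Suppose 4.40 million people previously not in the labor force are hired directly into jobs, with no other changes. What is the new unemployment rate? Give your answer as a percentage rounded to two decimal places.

New unemployment rate ≈ 5.74%.

Initially, labor force = 111.28 + 7.05 = 118.33 million, so u = 7.05/118.33 = 5.96%.
After the change, employed and labor force both rise by 4.40; unemployed unchanged → E = 115.68, U = 7.05, labor force = 122.73 million.
New unemployment rate = 7.05 / 122.73 = 5.74%.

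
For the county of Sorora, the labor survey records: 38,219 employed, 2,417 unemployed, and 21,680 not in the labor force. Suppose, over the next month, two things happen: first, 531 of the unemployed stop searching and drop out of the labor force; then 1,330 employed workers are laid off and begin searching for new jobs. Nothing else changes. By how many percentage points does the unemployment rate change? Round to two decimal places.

Initially, labor force = 38,219 + 2,417 = 40,636, so u = 2,417/40,636 = 5.95%.
After the first change, unemployed and labor force both fall by 531 → E = 38,219, U = 1,886, labor force = 40,105.
After the second change, employed falls and unemployed rises by 1,330; labor force unchanged → E = 36,889, U = 3,216, labor force = 40,105.
New unemployment rate = 3,216 / 40,105 = 8.02%.
Change = 8.02% − 5.95% = +2.07 percentage points.

The unemployment rate changes by +2.07 percentage points.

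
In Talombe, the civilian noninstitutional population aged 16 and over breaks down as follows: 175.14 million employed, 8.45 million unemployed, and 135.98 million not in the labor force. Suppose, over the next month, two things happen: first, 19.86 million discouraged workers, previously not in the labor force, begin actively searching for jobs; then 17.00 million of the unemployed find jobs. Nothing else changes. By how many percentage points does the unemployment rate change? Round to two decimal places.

Initially, labor force = 175.14 + 8.45 = 183.59 million, so u = 8.45/183.59 = 4.60%.
After the first change, unemployed and labor force both rise by 19.86 → E = 175.14, U = 28.31, labor force = 203.45 million.
After the second change, unemployed falls and employed rises by 17.00; labor force unchanged → E = 192.14, U = 11.31, labor force = 203.45 million.
New unemployment rate = 11.31 / 203.45 = 5.56%.
Change = 5.56% − 4.60% = +0.96 percentage points.

The unemployment rate changes by +0.96 percentage points.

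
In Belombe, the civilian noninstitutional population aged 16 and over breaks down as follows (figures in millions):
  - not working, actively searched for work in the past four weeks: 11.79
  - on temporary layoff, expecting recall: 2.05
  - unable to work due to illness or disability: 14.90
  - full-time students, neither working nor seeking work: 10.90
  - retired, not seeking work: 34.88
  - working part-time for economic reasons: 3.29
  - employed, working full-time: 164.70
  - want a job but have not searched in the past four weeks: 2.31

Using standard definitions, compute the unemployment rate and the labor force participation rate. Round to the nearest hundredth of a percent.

Employed = 3.29 + 164.70 = 167.99 million (anyone who worked, including part-time for economic reasons, counts as employed).
Unemployed = 11.79 + 2.05 = 13.84 million (jobless and actively searching, or on temporary layoff).
Labor force = 167.99 + 13.84 = 181.83 million.
Not in labor force = 14.90 + 10.90 + 34.88 + 2.31 = 62.99 million (those not working and not actively searching are outside the labor force — including those who want a job but have given up searching).
Civilian working-age population = 181.83 + 62.99 = 244.82 million.
Unemployment rate = 13.84 / 181.83 = 7.61%.
Labor force participation rate = 181.83 / 244.82 = 74.27%.

Unemployment rate ≈ 7.61%; labor force participation rate ≈ 74.27%.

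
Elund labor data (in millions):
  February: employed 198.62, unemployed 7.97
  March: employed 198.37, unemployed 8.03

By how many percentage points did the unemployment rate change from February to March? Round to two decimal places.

The unemployment rate changed by +0.03 percentage points.

February: labor force = 198.62 + 7.97 = 206.59; u = 7.97/206.59 = 3.86%.
March: labor force = 198.37 + 8.03 = 206.40; u = 8.03/206.40 = 3.89%.
Change = 3.89% − 3.86% = +0.03 pp.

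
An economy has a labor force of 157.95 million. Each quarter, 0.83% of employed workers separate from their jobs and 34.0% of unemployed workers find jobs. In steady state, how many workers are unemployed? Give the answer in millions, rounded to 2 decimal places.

Steady-state unemployment rate u* = s/(s+f) = 0.83/(0.83+34.0) = 0.023830.
Unemployed = u* × labor force = 0.023830 × 157.95 ≈ 3.76 million.

About 3.76 million are unemployed in steady state.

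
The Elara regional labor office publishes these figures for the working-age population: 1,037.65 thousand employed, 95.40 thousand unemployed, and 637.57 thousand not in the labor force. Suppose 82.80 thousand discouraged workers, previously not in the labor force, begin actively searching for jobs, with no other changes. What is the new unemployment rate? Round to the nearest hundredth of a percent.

New unemployment rate ≈ 14.66%.

Initially, labor force = 1,037.65 + 95.40 = 1,133.05 thousand, so u = 95.40/1,133.05 = 8.42%.
After the change, unemployed and labor force both rise by 82.80 → E = 1,037.65, U = 178.20, labor force = 1,215.85 thousand.
New unemployment rate = 178.20 / 1,215.85 = 14.66%.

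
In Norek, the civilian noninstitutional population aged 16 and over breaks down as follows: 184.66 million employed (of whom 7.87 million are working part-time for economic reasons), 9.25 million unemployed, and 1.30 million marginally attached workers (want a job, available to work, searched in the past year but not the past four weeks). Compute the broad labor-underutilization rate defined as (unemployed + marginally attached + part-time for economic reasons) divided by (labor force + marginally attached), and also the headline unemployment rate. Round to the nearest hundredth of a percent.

Broad underutilization rate ≈ 9.44%; headline unemployment rate ≈ 4.77%.

Labor force = 184.66 + 9.25 = 193.91 million.
Numerator = 9.25 + 1.30 + 7.87 = 18.42 million.
Denominator = 193.91 + 1.30 = 195.21 million.
Broad rate = 18.42 / 195.21 = 9.44%.
Headline unemployment rate = 9.25 / 193.91 = 4.77%.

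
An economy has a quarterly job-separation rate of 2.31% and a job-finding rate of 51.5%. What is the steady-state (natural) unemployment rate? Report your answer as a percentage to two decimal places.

At steady state the flows balance: s·E = f·U, so U/(E+U) = s/(s+f).
u* = 2.31 / (2.31 + 51.5) = 2.31 / 53.81 = 4.29%.

Steady-state unemployment rate ≈ 4.29%.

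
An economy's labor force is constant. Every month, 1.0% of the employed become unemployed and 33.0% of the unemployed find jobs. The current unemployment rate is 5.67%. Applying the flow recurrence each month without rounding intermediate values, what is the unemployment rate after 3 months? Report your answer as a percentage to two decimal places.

With a fixed labor force, u_{t+1} = u_t + s·(1−u_t) − f·u_t = u_t·(1−s−f) + s.
Here 1−s−f = 0.660 and s = 0.010.
u_1 = 0.056700 × 0.660 + 0.010 = 0.047422.
u_2 = 0.047422 × 0.660 + 0.010 = 0.041299.
u_3 = 0.041299 × 0.660 + 0.010 = 0.037257.

Unemployment rate after three months ≈ 3.73%.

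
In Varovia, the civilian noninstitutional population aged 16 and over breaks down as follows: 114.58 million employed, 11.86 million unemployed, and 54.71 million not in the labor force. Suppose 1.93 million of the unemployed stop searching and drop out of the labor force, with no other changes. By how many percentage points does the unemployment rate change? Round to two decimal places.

The unemployment rate changes by −1.40 percentage points.

Initially, labor force = 114.58 + 11.86 = 126.44 million, so u = 11.86/126.44 = 9.38%.
After the change, unemployed and labor force both fall by 1.93 → E = 114.58, U = 9.93, labor force = 124.51 million.
New unemployment rate = 9.93 / 124.51 = 7.98%.
Change = 7.98% − 9.38% = −1.40 percentage points.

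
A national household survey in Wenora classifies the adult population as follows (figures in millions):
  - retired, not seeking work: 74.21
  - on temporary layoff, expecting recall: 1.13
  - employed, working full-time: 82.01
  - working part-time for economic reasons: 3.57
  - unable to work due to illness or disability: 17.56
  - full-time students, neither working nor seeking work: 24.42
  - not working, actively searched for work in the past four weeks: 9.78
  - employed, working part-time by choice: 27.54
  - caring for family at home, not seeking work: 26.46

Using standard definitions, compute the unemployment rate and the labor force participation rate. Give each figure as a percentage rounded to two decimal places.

Unemployment rate ≈ 8.80%; labor force participation rate ≈ 46.51%.

Employed = 82.01 + 3.57 + 27.54 = 113.12 million (anyone who worked, including part-time for economic reasons, counts as employed).
Unemployed = 1.13 + 9.78 = 10.91 million (jobless and actively searching, or on temporary layoff).
Labor force = 113.12 + 10.91 = 124.03 million.
Not in labor force = 74.21 + 17.56 + 24.42 + 26.46 = 142.65 million (those not working and not actively searching are outside the labor force).
Civilian working-age population = 124.03 + 142.65 = 266.68 million.
Unemployment rate = 10.91 / 124.03 = 8.80%.
Labor force participation rate = 124.03 / 266.68 = 46.51%.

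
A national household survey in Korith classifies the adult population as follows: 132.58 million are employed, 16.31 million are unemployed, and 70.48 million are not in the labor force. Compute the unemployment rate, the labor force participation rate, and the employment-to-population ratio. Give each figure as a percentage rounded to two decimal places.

Unemployment rate ≈ 10.95%; labor force participation rate ≈ 67.87%; employment-population ratio ≈ 60.44%.

Labor force = employed + unemployed = 132.58 + 16.31 = 148.89 million.
Working-age population = 148.89 + 70.48 = 219.37 million.
Unemployment rate = 16.31 / 148.89 = 10.95%.
Labor force participation rate = 148.89 / 219.37 = 67.87%.
Employment-population ratio = 132.58 / 219.37 = 60.44%.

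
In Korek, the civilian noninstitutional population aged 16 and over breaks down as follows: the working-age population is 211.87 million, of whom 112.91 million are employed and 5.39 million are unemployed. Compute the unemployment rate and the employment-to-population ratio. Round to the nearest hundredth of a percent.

Labor force = employed + unemployed = 112.91 + 5.39 = 118.30 million.
Unemployment rate = 5.39 / 118.30 = 4.56%.
Employment-population ratio = 112.91 / 211.87 = 53.29%.

Unemployment rate ≈ 4.56%; employment-population ratio ≈ 53.29%.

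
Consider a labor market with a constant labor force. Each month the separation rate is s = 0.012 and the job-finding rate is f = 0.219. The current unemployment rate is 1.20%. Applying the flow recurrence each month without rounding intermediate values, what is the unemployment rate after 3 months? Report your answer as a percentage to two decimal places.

With a fixed labor force, u_{t+1} = u_t + s·(1−u_t) − f·u_t = u_t·(1−s−f) + s.
Here 1−s−f = 0.769 and s = 0.012.
u_1 = 0.012000 × 0.769 + 0.012 = 0.021228.
u_2 = 0.021228 × 0.769 + 0.012 = 0.028324.
u_3 = 0.028324 × 0.769 + 0.012 = 0.033781.

Unemployment rate after three months ≈ 3.38%.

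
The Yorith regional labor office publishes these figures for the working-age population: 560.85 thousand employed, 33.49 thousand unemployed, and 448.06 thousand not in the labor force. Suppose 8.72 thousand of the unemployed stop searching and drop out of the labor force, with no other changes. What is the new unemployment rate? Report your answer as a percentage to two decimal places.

New unemployment rate ≈ 4.23%.

Initially, labor force = 560.85 + 33.49 = 594.34 thousand, so u = 33.49/594.34 = 5.63%.
After the change, unemployed and labor force both fall by 8.72 → E = 560.85, U = 24.77, labor force = 585.62 thousand.
New unemployment rate = 24.77 / 585.62 = 4.23%.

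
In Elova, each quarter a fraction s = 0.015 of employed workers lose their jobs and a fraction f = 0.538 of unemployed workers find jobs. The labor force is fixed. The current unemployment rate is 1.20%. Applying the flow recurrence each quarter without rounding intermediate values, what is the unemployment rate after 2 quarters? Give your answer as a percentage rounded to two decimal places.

With a fixed labor force, u_{t+1} = u_t + s·(1−u_t) − f·u_t = u_t·(1−s−f) + s.
Here 1−s−f = 0.447 and s = 0.015.
u_1 = 0.012000 × 0.447 + 0.015 = 0.020364.
u_2 = 0.020364 × 0.447 + 0.015 = 0.024103.

Unemployment rate after two quarters ≈ 2.41%.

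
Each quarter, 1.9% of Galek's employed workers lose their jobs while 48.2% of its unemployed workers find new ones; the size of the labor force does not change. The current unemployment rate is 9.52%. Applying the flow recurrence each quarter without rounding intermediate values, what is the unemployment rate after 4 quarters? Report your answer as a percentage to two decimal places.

Unemployment rate after four quarters ≈ 4.15%.

With a fixed labor force, u_{t+1} = u_t + s·(1−u_t) − f·u_t = u_t·(1−s−f) + s.
Here 1−s−f = 0.499 and s = 0.019.
u_1 = 0.095200 × 0.499 + 0.019 = 0.066505.
u_2 = 0.066505 × 0.499 + 0.019 = 0.052186.
u_3 = 0.052186 × 0.499 + 0.019 = 0.045041.
u_4 = 0.045041 × 0.499 + 0.019 = 0.041475.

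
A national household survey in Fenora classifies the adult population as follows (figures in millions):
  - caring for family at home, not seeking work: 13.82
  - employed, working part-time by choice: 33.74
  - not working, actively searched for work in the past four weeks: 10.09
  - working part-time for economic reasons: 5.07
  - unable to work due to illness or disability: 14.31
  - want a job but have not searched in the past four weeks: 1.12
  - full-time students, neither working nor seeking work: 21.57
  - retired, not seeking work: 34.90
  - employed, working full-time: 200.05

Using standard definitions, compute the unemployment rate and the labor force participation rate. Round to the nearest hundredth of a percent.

Unemployment rate ≈ 4.05%; labor force participation rate ≈ 74.39%.

Employed = 33.74 + 5.07 + 200.05 = 238.86 million (anyone who worked, including part-time for economic reasons, counts as employed).
Unemployed = 10.09 million.
Labor force = 238.86 + 10.09 = 248.95 million.
Not in labor force = 13.82 + 14.31 + 1.12 + 21.57 + 34.90 = 85.72 million (those not working and not actively searching are outside the labor force — including those who want a job but have given up searching).
Civilian working-age population = 248.95 + 85.72 = 334.67 million.
Unemployment rate = 10.09 / 248.95 = 4.05%.
Labor force participation rate = 248.95 / 334.67 = 74.39%.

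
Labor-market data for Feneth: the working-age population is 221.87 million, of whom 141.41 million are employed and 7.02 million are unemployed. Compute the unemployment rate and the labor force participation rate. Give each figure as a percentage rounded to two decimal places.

Unemployment rate ≈ 4.73%; labor force participation rate ≈ 66.90%.

Labor force = employed + unemployed = 141.41 + 7.02 = 148.43 million.
Unemployment rate = 7.02 / 148.43 = 4.73%.
Labor force participation rate = 148.43 / 221.87 = 66.90%.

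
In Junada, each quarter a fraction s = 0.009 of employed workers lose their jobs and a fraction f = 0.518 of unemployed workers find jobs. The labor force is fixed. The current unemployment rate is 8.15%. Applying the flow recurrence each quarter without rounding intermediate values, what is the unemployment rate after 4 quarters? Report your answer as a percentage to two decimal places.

With a fixed labor force, u_{t+1} = u_t + s·(1−u_t) − f·u_t = u_t·(1−s−f) + s.
Here 1−s−f = 0.473 and s = 0.009.
u_1 = 0.081500 × 0.473 + 0.009 = 0.047550.
u_2 = 0.047550 × 0.473 + 0.009 = 0.031491.
u_3 = 0.031491 × 0.473 + 0.009 = 0.023895.
u_4 = 0.023895 × 0.473 + 0.009 = 0.020302.

Unemployment rate after four quarters ≈ 2.03%.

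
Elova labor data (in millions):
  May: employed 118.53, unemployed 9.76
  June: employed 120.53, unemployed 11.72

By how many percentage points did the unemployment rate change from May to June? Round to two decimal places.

The unemployment rate changed by +1.25 percentage points.

May: labor force = 118.53 + 9.76 = 128.29; u = 9.76/128.29 = 7.61%.
June: labor force = 120.53 + 11.72 = 132.25; u = 11.72/132.25 = 8.86%.
Change = 8.86% − 7.61% = +1.25 pp.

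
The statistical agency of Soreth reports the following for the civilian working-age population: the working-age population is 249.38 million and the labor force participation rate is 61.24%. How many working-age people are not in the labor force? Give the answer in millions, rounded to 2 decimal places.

About 96.66 million are not in the labor force.

Share not in the labor force = 1 − 0.6124 = 0.3876.
Not in labor force = 0.3876 × 249.38 ≈ 96.66 million.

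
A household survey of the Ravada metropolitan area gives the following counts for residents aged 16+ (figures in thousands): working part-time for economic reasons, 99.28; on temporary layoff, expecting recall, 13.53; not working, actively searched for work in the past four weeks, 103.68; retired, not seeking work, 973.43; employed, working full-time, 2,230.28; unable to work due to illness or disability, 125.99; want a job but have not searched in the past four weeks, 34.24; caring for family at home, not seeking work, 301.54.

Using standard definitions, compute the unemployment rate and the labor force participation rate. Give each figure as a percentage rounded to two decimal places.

Employed = 99.28 + 2,230.28 = 2,329.56 thousand (anyone who worked, including part-time for economic reasons, counts as employed).
Unemployed = 13.53 + 103.68 = 117.21 thousand (jobless and actively searching, or on temporary layoff).
Labor force = 2,329.56 + 117.21 = 2,446.77 thousand.
Not in labor force = 973.43 + 125.99 + 34.24 + 301.54 = 1,435.20 thousand (those not working and not actively searching are outside the labor force — including those who want a job but have given up searching).
Civilian working-age population = 2,446.77 + 1,435.20 = 3,881.97 thousand.
Unemployment rate = 117.21 / 2,446.77 = 4.79%.
Labor force participation rate = 2,446.77 / 3,881.97 = 63.03%.

Unemployment rate ≈ 4.79%; labor force participation rate ≈ 63.03%.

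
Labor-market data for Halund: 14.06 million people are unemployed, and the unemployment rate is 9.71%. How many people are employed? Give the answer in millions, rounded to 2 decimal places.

Labor force = U / u = 14.06 / 0.0971 ≈ 144.80 million.
Employed = labor force − unemployed = 144.80 − 14.06 = 130.74 million.

About 130.74 million are employed.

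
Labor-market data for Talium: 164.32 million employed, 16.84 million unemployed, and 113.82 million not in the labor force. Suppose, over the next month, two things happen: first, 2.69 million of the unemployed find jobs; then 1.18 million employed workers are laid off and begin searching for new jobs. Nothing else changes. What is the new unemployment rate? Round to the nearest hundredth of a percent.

Initially, labor force = 164.32 + 16.84 = 181.16 million, so u = 16.84/181.16 = 9.30%.
After the first change, unemployed falls and employed rises by 2.69; labor force unchanged → E = 167.01, U = 14.15, labor force = 181.16 million.
After the second change, employed falls and unemployed rises by 1.18; labor force unchanged → E = 165.83, U = 15.33, labor force = 181.16 million.
New unemployment rate = 15.33 / 181.16 = 8.46%.

New unemployment rate ≈ 8.46%.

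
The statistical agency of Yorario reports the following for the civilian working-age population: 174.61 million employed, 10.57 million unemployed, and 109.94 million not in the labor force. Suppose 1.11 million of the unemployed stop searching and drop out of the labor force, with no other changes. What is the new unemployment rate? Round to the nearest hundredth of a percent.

Initially, labor force = 174.61 + 10.57 = 185.18 million, so u = 10.57/185.18 = 5.71%.
After the change, unemployed and labor force both fall by 1.11 → E = 174.61, U = 9.46, labor force = 184.07 million.
New unemployment rate = 9.46 / 184.07 = 5.14%.

New unemployment rate ≈ 5.14%.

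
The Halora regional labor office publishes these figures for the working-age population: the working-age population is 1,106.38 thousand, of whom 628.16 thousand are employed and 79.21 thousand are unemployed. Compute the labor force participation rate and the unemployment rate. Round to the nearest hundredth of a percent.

Labor force participation rate ≈ 63.94%; unemployment rate ≈ 11.20%.

Labor force = employed + unemployed = 628.16 + 79.21 = 707.37 thousand.
Unemployment rate = 79.21 / 707.37 = 11.20%.
Labor force participation rate = 707.37 / 1,106.38 = 63.94%.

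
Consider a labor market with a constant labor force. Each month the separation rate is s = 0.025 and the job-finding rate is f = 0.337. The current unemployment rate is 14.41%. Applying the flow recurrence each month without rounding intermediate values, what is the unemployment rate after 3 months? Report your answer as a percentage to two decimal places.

Unemployment rate after three months ≈ 8.85%.

With a fixed labor force, u_{t+1} = u_t + s·(1−u_t) − f·u_t = u_t·(1−s−f) + s.
Here 1−s−f = 0.638 and s = 0.025.
u_1 = 0.144100 × 0.638 + 0.025 = 0.116936.
u_2 = 0.116936 × 0.638 + 0.025 = 0.099605.
u_3 = 0.099605 × 0.638 + 0.025 = 0.088548.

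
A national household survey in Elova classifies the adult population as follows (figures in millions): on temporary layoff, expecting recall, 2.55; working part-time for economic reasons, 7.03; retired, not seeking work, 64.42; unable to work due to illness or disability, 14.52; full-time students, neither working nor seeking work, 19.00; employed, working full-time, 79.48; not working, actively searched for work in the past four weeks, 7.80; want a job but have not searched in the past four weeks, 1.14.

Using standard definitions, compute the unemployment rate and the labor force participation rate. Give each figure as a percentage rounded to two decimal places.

Employed = 7.03 + 79.48 = 86.51 million (anyone who worked, including part-time for economic reasons, counts as employed).
Unemployed = 2.55 + 7.80 = 10.35 million (jobless and actively searching, or on temporary layoff).
Labor force = 86.51 + 10.35 = 96.86 million.
Not in labor force = 64.42 + 14.52 + 19.00 + 1.14 = 99.08 million (those not working and not actively searching are outside the labor force — including those who want a job but have given up searching).
Civilian working-age population = 96.86 + 99.08 = 195.94 million.
Unemployment rate = 10.35 / 96.86 = 10.69%.
Labor force participation rate = 96.86 / 195.94 = 49.43%.

Unemployment rate ≈ 10.69%; labor force participation rate ≈ 49.43%.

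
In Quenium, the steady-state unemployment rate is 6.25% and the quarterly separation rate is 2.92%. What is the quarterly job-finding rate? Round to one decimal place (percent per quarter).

Job-finding rate ≈ 43.8% per quarter.

From u* = s/(s+f): f = s·(1−u)/u.
f = 2.92 × (1 − 0.0625) / 0.0625 = 2.7375 / 0.0625 ≈ 43.8% per quarter.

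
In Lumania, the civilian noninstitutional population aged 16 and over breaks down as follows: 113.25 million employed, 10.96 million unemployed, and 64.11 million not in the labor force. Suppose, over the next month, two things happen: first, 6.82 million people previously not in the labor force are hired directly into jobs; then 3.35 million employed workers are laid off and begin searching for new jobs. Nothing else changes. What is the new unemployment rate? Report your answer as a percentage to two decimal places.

New unemployment rate ≈ 10.92%.

Initially, labor force = 113.25 + 10.96 = 124.21 million, so u = 10.96/124.21 = 8.82%.
After the first change, employed and labor force both rise by 6.82; unemployed unchanged → E = 120.07, U = 10.96, labor force = 131.03 million.
After the second change, employed falls and unemployed rises by 3.35; labor force unchanged → E = 116.72, U = 14.31, labor force = 131.03 million.
New unemployment rate = 14.31 / 131.03 = 10.92%.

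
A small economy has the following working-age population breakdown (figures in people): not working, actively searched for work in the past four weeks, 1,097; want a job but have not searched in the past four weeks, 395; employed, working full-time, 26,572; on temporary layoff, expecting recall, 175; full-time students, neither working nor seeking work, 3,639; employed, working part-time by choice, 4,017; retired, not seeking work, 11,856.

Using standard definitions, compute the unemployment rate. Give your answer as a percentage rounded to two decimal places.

Unemployment rate ≈ 3.99%.

Employed = 26,572 + 4,017 = 30,589.
Unemployed = 1,097 + 175 = 1,272 (jobless and actively searching, or on temporary layoff).
Labor force = 30,589 + 1,272 = 31,861.
Unemployment rate = 1,272 / 31,861 = 3.99%.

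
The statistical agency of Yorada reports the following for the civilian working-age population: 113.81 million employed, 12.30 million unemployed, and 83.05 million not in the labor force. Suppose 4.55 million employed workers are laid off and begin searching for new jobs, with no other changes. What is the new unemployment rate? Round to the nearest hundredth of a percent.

Initially, labor force = 113.81 + 12.30 = 126.11 million, so u = 12.30/126.11 = 9.75%.
After the change, employed falls and unemployed rises by 4.55; labor force unchanged → E = 109.26, U = 16.85, labor force = 126.11 million.
New unemployment rate = 16.85 / 126.11 = 13.36%.

New unemployment rate ≈ 13.36%.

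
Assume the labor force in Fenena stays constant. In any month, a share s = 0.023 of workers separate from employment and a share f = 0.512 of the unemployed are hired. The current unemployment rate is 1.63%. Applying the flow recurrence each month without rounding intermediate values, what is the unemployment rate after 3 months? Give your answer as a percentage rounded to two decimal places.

With a fixed labor force, u_{t+1} = u_t + s·(1−u_t) − f·u_t = u_t·(1−s−f) + s.
Here 1−s−f = 0.465 and s = 0.023.
u_1 = 0.016300 × 0.465 + 0.023 = 0.030579.
u_2 = 0.030579 × 0.465 + 0.023 = 0.037219.
u_3 = 0.037219 × 0.465 + 0.023 = 0.040307.

Unemployment rate after three months ≈ 4.03%.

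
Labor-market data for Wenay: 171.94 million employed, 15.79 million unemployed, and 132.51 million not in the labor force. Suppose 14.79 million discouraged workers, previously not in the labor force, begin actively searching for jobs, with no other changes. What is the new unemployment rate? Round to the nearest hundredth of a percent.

Initially, labor force = 171.94 + 15.79 = 187.73 million, so u = 15.79/187.73 = 8.41%.
After the change, unemployed and labor force both rise by 14.79 → E = 171.94, U = 30.58, labor force = 202.52 million.
New unemployment rate = 30.58 / 202.52 = 15.10%.

New unemployment rate ≈ 15.10%.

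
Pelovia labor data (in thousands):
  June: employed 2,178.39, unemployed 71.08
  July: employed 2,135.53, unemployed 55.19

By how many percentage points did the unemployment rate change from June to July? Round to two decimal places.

June: labor force = 2,178.39 + 71.08 = 2,249.47; u = 71.08/2,249.47 = 3.16%.
July: labor force = 2,135.53 + 55.19 = 2,190.72; u = 55.19/2,190.72 = 2.52%.
Change = 2.52% − 3.16% = −0.64 pp.

The unemployment rate changed by −0.64 percentage points.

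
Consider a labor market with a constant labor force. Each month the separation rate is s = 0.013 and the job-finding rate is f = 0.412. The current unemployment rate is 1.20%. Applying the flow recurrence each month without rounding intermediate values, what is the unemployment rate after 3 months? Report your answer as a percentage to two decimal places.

With a fixed labor force, u_{t+1} = u_t + s·(1−u_t) − f·u_t = u_t·(1−s−f) + s.
Here 1−s−f = 0.575 and s = 0.013.
u_1 = 0.012000 × 0.575 + 0.013 = 0.019900.
u_2 = 0.019900 × 0.575 + 0.013 = 0.024442.
u_3 = 0.024442 × 0.575 + 0.013 = 0.027054.

Unemployment rate after three months ≈ 2.71%.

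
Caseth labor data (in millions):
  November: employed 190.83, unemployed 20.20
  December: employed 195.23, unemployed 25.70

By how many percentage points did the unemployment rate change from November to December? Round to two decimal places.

The unemployment rate changed by +2.06 percentage points.

November: labor force = 190.83 + 20.20 = 211.03; u = 20.20/211.03 = 9.57%.
December: labor force = 195.23 + 25.70 = 220.93; u = 25.70/220.93 = 11.63%.
Change = 11.63% − 9.57% = +2.06 pp.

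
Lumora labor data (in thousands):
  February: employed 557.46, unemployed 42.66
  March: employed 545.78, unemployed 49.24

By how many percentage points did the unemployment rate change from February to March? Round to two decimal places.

The unemployment rate changed by +1.17 percentage points.

February: labor force = 557.46 + 42.66 = 600.12; u = 42.66/600.12 = 7.11%.
March: labor force = 545.78 + 49.24 = 595.02; u = 49.24/595.02 = 8.28%.
Change = 8.28% − 7.11% = +1.17 pp.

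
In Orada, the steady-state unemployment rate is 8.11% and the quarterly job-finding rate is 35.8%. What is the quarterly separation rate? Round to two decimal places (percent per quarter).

Separation rate ≈ 3.16% per quarter.

From u* = s/(s+f): s = u·f/(1−u).
s = 0.0811 × 35.8 / (1 − 0.0811) = 2.9034 / 0.9189 ≈ 3.16% per quarter.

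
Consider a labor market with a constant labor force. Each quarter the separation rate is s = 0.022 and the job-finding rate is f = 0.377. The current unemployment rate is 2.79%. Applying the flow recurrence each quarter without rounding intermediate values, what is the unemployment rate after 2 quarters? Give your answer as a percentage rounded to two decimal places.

Unemployment rate after two quarters ≈ 4.53%.

With a fixed labor force, u_{t+1} = u_t + s·(1−u_t) − f·u_t = u_t·(1−s−f) + s.
Here 1−s−f = 0.601 and s = 0.022.
u_1 = 0.027900 × 0.601 + 0.022 = 0.038768.
u_2 = 0.038768 × 0.601 + 0.022 = 0.045300.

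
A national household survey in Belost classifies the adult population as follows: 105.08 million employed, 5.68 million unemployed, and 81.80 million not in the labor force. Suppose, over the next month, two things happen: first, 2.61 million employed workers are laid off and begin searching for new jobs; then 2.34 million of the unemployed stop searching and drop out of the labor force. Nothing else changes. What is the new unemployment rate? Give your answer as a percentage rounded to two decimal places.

Initially, labor force = 105.08 + 5.68 = 110.76 million, so u = 5.68/110.76 = 5.13%.
After the first change, employed falls and unemployed rises by 2.61; labor force unchanged → E = 102.47, U = 8.29, labor force = 110.76 million.
After the second change, unemployed and labor force both fall by 2.34 → E = 102.47, U = 5.95, labor force = 108.42 million.
New unemployment rate = 5.95 / 108.42 = 5.49%.

New unemployment rate ≈ 5.49%.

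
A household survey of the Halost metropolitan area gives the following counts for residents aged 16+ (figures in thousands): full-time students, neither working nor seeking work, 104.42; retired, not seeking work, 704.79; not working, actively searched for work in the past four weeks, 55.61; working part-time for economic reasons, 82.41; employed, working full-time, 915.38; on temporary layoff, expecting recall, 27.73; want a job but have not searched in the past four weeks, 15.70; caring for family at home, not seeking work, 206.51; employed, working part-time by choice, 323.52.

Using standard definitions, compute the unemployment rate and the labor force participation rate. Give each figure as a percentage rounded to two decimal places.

Employed = 82.41 + 915.38 + 323.52 = 1,321.31 thousand (anyone who worked, including part-time for economic reasons, counts as employed).
Unemployed = 55.61 + 27.73 = 83.34 thousand (jobless and actively searching, or on temporary layoff).
Labor force = 1,321.31 + 83.34 = 1,404.65 thousand.
Not in labor force = 104.42 + 704.79 + 15.70 + 206.51 = 1,031.42 thousand (those not working and not actively searching are outside the labor force — including those who want a job but have given up searching).
Civilian working-age population = 1,404.65 + 1,031.42 = 2,436.07 thousand.
Unemployment rate = 83.34 / 1,404.65 = 5.93%.
Labor force participation rate = 1,404.65 / 2,436.07 = 57.66%.

Unemployment rate ≈ 5.93%; labor force participation rate ≈ 57.66%.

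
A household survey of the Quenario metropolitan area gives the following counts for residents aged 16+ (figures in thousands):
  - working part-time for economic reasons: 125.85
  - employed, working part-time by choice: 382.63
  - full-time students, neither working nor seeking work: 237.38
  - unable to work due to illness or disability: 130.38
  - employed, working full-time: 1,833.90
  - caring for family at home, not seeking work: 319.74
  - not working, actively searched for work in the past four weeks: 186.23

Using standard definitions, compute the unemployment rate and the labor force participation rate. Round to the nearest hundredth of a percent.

Employed = 125.85 + 382.63 + 1,833.90 = 2,342.38 thousand (anyone who worked, including part-time for economic reasons, counts as employed).
Unemployed = 186.23 thousand.
Labor force = 2,342.38 + 186.23 = 2,528.61 thousand.
Not in labor force = 237.38 + 130.38 + 319.74 = 687.50 thousand (those not working and not actively searching are outside the labor force).
Civilian working-age population = 2,528.61 + 687.50 = 3,216.11 thousand.
Unemployment rate = 186.23 / 2,528.61 = 7.36%.
Labor force participation rate = 2,528.61 / 3,216.11 = 78.62%.

Unemployment rate ≈ 7.36%; labor force participation rate ≈ 78.62%.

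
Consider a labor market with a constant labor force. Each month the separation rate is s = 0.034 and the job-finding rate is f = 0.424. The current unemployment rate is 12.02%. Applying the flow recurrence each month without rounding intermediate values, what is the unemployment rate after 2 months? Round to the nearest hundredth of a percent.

Unemployment rate after two months ≈ 8.77%.

With a fixed labor force, u_{t+1} = u_t + s·(1−u_t) − f·u_t = u_t·(1−s−f) + s.
Here 1−s−f = 0.542 and s = 0.034.
u_1 = 0.120200 × 0.542 + 0.034 = 0.099148.
u_2 = 0.099148 × 0.542 + 0.034 = 0.087738.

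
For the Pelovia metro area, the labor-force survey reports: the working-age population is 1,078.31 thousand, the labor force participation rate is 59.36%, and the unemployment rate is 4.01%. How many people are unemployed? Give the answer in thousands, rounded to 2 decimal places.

Labor force = 0.5936 × 1,078.31 = 640.08 thousand.
Unemployed = 0.0401 × 640.08 ≈ 25.67 thousand.

About 25.67 thousand are unemployed.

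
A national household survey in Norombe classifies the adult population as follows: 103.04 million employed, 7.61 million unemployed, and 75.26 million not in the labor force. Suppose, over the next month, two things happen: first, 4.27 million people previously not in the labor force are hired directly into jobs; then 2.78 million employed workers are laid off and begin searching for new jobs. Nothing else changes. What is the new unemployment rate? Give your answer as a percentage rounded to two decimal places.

New unemployment rate ≈ 9.04%.

Initially, labor force = 103.04 + 7.61 = 110.65 million, so u = 7.61/110.65 = 6.88%.
After the first change, employed and labor force both rise by 4.27; unemployed unchanged → E = 107.31, U = 7.61, labor force = 114.92 million.
After the second change, employed falls and unemployed rises by 2.78; labor force unchanged → E = 104.53, U = 10.39, labor force = 114.92 million.
New unemployment rate = 10.39 / 114.92 = 9.04%.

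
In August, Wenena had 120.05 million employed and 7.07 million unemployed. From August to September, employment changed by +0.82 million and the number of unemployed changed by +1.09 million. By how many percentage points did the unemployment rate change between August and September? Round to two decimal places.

The unemployment rate changed by +0.76 percentage points.

August: labor force = 120.05 + 7.07 = 127.12; u = 7.07/127.12 = 5.56%.
September: labor force = 120.87 + 8.16 = 129.03; u = 8.16/129.03 = 6.32%.
Change = 6.32% − 5.56% = +0.76 pp.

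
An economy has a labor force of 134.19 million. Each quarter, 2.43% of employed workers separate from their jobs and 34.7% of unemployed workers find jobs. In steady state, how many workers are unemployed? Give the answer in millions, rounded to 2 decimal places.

Steady-state unemployment rate u* = s/(s+f) = 2.43/(2.43+34.7) = 0.065446.
Unemployed = u* × labor force = 0.065446 × 134.19 ≈ 8.78 million.

About 8.78 million are unemployed in steady state.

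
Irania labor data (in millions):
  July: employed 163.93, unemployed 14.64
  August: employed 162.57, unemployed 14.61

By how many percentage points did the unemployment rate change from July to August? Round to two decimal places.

The unemployment rate changed by +0.05 percentage points.

July: labor force = 163.93 + 14.64 = 178.57; u = 14.64/178.57 = 8.20%.
August: labor force = 162.57 + 14.61 = 177.18; u = 14.61/177.18 = 8.25%.
Change = 8.25% − 8.20% = +0.05 pp.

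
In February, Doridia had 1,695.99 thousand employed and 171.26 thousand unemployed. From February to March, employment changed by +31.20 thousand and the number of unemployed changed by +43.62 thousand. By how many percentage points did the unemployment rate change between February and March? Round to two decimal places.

The unemployment rate changed by +1.89 percentage points.

February: labor force = 1,695.99 + 171.26 = 1,867.25; u = 171.26/1,867.25 = 9.17%.
March: labor force = 1,727.19 + 214.88 = 1,942.07; u = 214.88/1,942.07 = 11.06%.
Change = 11.06% − 9.17% = +1.89 pp.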